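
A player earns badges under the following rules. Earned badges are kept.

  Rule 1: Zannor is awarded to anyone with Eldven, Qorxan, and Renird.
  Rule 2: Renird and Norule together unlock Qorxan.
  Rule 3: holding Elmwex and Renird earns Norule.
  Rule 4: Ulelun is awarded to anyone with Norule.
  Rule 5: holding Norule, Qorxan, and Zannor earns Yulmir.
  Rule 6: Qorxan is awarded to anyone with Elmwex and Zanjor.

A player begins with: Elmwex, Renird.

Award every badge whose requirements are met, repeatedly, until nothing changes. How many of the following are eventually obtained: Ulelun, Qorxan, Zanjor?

2

With Elmwex and Renird, Norule is earned (Rule 3).
With Renird and Norule, Qorxan is earned (Rule 2).
With Norule, Ulelun is earned (Rule 4).
Ulelun: reached.
Qorxan: reached.
No rule produces Zanjor, and it is not given.
Reached: Ulelun and Qorxan — 2 of the 3.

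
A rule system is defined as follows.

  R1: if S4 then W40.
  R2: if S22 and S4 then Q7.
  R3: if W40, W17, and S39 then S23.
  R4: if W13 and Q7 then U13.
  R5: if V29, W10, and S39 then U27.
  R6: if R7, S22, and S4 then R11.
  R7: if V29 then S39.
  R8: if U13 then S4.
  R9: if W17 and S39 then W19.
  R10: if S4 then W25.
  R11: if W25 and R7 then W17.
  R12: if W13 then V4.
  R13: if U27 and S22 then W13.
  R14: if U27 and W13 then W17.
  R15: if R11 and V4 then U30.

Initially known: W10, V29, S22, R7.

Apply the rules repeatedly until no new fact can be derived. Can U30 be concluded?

U30 would need R11 and V4 (R15), but R11 is never established.

No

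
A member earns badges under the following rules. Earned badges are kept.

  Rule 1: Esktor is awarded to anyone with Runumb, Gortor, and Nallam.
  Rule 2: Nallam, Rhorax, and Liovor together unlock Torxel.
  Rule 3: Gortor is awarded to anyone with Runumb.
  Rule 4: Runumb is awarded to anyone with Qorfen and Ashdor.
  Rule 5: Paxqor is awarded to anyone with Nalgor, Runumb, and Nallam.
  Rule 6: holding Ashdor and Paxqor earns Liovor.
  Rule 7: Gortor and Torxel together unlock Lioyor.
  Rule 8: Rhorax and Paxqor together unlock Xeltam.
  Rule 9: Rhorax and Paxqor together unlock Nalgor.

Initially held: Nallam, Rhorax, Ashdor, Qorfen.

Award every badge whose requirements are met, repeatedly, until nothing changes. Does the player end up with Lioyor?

Lioyor would need Gortor and Torxel (Rule 7), but Torxel is never earned.

No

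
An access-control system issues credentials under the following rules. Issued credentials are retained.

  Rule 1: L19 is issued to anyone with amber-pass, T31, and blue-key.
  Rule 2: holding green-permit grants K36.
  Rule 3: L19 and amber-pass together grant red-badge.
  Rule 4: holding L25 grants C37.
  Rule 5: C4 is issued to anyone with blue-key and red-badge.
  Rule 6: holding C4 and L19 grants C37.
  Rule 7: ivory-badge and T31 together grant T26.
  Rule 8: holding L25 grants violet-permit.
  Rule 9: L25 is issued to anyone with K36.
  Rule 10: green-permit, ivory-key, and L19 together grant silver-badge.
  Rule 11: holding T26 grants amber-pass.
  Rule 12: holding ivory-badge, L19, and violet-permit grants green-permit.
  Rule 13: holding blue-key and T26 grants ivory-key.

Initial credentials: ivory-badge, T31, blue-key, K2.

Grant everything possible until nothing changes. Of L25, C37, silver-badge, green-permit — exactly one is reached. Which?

C37

Holding ivory-badge and T31 grants T26 (Rule 7).
Holding T26 grants amber-pass (Rule 11).
Holding amber-pass, T31, and blue-key grants L19 (Rule 1).
Holding L19 and amber-pass grants red-badge (Rule 3).
Holding blue-key and red-badge grants C4 (Rule 5).
Holding C4 and L19 grants C37 (Rule 6).
green-permit would need ivory-badge, L19, and violet-permit (Rule 12), but violet-permit is never granted. L25 would need K36 (Rule 9), but K36 is never granted. silver-badge would need green-permit, ivory-key, and L19 (Rule 10), but green-permit is never granted.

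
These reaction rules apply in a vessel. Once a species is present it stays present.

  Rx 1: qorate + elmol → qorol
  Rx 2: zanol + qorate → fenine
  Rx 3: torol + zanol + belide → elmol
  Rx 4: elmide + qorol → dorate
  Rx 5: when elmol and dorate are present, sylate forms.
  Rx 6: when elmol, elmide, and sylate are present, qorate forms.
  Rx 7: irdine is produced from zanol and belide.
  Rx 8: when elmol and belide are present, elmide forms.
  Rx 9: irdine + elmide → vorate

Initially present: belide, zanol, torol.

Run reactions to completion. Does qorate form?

No

qorate would need elmol, elmide, and sylate (Rx 6), but sylate never forms.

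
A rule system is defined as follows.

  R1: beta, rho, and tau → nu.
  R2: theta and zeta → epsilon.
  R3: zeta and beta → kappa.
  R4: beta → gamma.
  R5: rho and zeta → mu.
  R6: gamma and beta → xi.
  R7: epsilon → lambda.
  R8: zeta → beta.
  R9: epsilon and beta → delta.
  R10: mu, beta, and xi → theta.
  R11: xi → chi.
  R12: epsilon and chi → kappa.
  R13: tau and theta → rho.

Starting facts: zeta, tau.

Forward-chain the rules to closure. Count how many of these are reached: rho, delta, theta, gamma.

1

zeta holds, so beta follows (R8).
beta holds, so gamma follows (R4).
rho would need tau and theta (R13), but theta is never established.
delta would need epsilon and beta (R9), but epsilon is never established.
theta would need mu, beta, and xi (R10), but mu is never established.
gamma: reached.
Reached: gamma — 1 of the 4.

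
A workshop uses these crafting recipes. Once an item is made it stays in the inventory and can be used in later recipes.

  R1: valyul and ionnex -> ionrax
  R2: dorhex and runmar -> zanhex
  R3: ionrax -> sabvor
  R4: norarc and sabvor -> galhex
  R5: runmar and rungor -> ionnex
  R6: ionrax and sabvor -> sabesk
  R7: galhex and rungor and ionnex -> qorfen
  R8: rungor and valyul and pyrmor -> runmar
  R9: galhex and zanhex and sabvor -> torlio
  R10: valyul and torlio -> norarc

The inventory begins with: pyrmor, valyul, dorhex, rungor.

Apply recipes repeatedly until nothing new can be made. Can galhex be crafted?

galhex would need norarc and sabvor (R4), but norarc is never obtained.

No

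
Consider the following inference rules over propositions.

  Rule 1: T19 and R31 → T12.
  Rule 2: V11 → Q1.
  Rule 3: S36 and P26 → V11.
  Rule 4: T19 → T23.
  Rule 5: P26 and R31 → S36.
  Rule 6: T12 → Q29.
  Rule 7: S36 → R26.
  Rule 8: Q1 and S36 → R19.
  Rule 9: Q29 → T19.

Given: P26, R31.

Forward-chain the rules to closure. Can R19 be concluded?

P26 and R31 hold, so S36 follows (Rule 5).
S36 and P26 hold, so V11 follows (Rule 3).
From V11, Rule 2 gives Q1.
From Q1 and S36, Rule 8 gives R19.

Yes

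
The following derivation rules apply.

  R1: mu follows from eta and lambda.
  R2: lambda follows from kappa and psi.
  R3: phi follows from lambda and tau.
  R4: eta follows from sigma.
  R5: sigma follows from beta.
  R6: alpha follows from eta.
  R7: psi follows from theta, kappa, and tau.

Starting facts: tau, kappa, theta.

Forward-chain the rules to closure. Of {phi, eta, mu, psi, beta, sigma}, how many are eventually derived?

From theta, kappa, and tau, R7 gives psi.
From kappa and psi, R2 gives lambda.
lambda and tau hold, so phi follows (R3).
phi: reached.
eta would need sigma (R4), but sigma is never established.
mu would need eta and lambda (R1), but eta is never established.
psi: reached.
No rule produces beta, and it is not given.
sigma would need beta (R5), but beta is never established.
Reached: phi and psi — 2 of the 6.

2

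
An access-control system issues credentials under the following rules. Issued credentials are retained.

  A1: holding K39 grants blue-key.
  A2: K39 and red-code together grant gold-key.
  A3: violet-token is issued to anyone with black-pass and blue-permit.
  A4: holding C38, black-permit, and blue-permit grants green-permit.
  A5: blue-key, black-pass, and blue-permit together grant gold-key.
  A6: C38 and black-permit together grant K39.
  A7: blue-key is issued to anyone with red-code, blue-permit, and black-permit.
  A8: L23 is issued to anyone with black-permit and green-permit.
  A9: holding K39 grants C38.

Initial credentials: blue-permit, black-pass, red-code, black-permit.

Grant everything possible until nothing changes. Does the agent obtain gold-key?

Yes

Holding red-code, blue-permit, and black-permit grants blue-key (A7).
Holding blue-key, black-pass, and blue-permit grants gold-key (A5).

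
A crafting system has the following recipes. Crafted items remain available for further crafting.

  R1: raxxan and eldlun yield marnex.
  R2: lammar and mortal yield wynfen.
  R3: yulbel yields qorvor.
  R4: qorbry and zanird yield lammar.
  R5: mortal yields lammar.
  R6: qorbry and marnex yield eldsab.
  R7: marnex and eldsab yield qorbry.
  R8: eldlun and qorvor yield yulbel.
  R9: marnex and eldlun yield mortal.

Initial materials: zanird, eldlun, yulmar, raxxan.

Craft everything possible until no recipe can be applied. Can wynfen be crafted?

Using R1, raxxan and eldlun make marnex.
marnex and eldlun → mortal (R9).
mortal → lammar (R5).
lammar and mortal → wynfen (R2).

Yes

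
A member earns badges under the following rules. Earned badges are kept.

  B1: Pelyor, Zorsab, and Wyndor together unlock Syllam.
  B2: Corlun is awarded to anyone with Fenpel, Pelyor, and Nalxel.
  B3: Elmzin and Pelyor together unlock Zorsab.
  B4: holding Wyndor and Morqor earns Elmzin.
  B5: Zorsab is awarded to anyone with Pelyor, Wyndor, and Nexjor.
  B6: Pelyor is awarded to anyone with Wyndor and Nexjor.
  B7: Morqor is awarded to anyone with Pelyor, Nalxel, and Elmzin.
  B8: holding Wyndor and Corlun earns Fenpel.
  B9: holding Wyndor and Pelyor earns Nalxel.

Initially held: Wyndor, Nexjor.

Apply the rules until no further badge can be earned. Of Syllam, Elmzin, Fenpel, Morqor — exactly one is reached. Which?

With Wyndor and Nexjor, Pelyor is earned (B6).
With Pelyor, Wyndor, and Nexjor, Zorsab is earned (B5).
With Pelyor, Zorsab, and Wyndor, Syllam is earned (B1).
Fenpel would need Wyndor and Corlun (B8), but Corlun is never earned. Morqor would need Pelyor, Nalxel, and Elmzin (B7), but Elmzin is never earned. Elmzin would need Wyndor and Morqor (B4), but Morqor is never earned.

Syllam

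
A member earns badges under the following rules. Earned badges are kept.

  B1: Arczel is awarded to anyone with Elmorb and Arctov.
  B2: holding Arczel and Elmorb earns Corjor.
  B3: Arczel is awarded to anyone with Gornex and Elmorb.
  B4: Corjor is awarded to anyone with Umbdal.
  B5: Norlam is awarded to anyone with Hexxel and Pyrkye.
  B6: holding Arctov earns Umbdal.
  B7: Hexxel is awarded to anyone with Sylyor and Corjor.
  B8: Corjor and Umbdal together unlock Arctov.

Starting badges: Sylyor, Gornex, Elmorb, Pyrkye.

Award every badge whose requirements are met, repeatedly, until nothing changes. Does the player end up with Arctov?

Arctov would need Corjor and Umbdal (B8), but Umbdal is never earned.

No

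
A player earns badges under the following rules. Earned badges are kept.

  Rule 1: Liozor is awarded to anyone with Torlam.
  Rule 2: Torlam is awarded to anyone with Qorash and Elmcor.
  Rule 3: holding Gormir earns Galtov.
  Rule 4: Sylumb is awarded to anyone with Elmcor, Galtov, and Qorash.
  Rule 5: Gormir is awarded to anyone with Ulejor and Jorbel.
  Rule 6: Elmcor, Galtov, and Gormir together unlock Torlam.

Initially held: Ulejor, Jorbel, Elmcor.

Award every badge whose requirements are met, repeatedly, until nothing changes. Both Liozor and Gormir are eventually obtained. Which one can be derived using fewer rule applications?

Gormir

Gormir: With Ulejor and Jorbel, Gormir is earned (Rule 5). [1 rule application]
Liozor: With Ulejor and Jorbel, Gormir is earned (Rule 5). With Gormir, Galtov is earned (Rule 3). With Elmcor, Galtov, and Gormir, Torlam is earned (Rule 6). With Torlam, Liozor is earned (Rule 1). [4 rule applications]
Gormir needs fewer.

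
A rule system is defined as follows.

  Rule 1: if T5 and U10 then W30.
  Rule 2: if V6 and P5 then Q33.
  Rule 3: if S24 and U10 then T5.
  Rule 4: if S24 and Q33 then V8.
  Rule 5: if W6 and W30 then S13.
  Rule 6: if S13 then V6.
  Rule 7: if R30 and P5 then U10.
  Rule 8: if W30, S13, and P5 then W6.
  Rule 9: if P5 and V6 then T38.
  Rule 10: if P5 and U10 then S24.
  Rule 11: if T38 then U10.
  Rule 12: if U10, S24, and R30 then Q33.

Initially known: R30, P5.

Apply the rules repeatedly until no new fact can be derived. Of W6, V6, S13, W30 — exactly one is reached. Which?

W30

From R30 and P5, Rule 7 gives U10.
From P5 and U10, Rule 10 gives S24.
From S24 and U10, Rule 3 gives T5.
T5 and U10 hold, so W30 follows (Rule 1).
V6 would need S13 (Rule 6), but S13 is never established. S13 would need W6 and W30 (Rule 5), but W6 is never established. W6 would need W30, S13, and P5 (Rule 8), but S13 is never established.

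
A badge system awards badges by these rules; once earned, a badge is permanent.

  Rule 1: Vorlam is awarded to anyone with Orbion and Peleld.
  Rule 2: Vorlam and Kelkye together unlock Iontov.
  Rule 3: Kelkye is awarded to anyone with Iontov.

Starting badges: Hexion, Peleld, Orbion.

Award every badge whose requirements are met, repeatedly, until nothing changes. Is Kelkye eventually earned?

Kelkye would need Iontov (Rule 3), but Iontov is never earned.

No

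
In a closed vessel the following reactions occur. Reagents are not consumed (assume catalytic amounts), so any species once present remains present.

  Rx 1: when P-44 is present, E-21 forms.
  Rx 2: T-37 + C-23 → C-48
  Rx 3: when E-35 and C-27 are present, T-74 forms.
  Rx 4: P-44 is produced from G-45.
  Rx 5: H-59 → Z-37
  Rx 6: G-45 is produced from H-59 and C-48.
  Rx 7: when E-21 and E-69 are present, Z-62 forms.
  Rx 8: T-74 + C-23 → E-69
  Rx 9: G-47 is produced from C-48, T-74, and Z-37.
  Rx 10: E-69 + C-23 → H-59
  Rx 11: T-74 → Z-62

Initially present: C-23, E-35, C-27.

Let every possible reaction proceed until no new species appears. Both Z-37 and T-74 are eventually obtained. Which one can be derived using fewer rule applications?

T-74

T-74: E-35 and C-27 present → T-74 forms (Rx 3). [1 rule application]
Z-37: E-35 and C-27 present → T-74 forms (Rx 3). T-74 and C-23 present → E-69 forms (Rx 8). E-69 and C-23 present → H-59 forms (Rx 10). H-59 present → Z-37 forms (Rx 5). [4 rule applications]
T-74 needs fewer.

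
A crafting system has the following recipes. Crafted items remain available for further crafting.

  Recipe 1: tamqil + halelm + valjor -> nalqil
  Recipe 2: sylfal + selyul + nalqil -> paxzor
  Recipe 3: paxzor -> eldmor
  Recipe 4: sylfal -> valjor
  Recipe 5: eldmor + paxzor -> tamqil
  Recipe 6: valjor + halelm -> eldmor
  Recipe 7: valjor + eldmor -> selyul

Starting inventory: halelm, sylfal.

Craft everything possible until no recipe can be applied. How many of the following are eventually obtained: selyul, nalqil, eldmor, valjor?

3

Using Recipe 4, sylfal makes valjor.
valjor + halelm -> eldmor (Recipe 6).
Using Recipe 7, valjor and eldmor make selyul.
selyul: reached.
nalqil would need tamqil, halelm, and valjor (Recipe 1), but tamqil is never obtained.
eldmor: reached.
valjor: reached.
Reached: selyul, eldmor, and valjor — 3 of the 4.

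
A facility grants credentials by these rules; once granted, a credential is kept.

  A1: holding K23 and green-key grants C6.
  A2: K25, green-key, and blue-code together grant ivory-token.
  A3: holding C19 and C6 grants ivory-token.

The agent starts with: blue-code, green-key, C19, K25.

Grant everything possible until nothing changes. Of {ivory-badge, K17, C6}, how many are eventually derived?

0

No rule produces ivory-badge, and it is not given.
No rule produces K17, and it is not given.
C6 would need K23 and green-key (A1), but K23 is never granted.
None of the 3 are reached.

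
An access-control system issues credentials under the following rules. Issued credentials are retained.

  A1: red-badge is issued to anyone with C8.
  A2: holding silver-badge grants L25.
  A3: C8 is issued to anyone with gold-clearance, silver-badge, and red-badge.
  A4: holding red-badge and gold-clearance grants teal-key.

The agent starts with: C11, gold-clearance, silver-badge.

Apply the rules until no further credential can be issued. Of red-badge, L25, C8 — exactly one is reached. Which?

L25

Holding silver-badge grants L25 (A2).
red-badge would need C8 (A1), but C8 is never granted. C8 would need gold-clearance, silver-badge, and red-badge (A3), but red-badge is never granted.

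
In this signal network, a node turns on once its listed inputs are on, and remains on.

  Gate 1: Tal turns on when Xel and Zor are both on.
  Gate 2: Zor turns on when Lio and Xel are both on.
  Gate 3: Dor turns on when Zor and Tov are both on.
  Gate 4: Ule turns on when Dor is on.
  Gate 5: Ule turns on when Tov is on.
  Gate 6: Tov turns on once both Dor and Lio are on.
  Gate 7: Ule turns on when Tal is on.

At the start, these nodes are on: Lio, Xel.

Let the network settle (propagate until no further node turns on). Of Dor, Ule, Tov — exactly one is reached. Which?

Lio and Xel are on, so Zor turns on (Gate 2).
Xel and Zor are on, so Tal turns on (Gate 1).
Tal is on, so Ule turns on (Gate 7).
Dor would need Zor and Tov (Gate 3), but Tov never turns on. Tov would need Dor and Lio (Gate 6), but Dor never turns on.

Ule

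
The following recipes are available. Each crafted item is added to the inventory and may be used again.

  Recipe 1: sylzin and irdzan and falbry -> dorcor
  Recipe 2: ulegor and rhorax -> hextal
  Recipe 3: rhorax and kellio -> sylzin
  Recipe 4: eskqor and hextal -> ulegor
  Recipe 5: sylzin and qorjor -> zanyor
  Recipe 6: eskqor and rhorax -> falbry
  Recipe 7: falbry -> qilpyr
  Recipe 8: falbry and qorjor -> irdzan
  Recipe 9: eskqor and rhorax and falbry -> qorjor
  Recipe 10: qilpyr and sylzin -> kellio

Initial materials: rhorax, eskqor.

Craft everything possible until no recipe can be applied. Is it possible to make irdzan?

Using Recipe 6, eskqor and rhorax make falbry.
eskqor and rhorax and falbry -> qorjor (Recipe 9).
falbry and qorjor -> irdzan (Recipe 8).

Yes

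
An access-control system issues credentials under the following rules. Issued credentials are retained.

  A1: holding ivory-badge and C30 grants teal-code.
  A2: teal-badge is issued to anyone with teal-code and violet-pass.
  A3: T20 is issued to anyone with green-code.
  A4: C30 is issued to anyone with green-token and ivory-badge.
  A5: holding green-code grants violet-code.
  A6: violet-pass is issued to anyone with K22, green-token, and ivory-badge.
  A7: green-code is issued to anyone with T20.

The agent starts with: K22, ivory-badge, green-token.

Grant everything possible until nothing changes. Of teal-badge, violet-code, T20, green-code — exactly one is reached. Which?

Holding K22, green-token, and ivory-badge grants violet-pass (A6).
Holding green-token and ivory-badge grants C30 (A4).
Holding ivory-badge and C30 grants teal-code (A1).
Holding teal-code and violet-pass grants teal-badge (A2).
T20 would need green-code (A3), but green-code is never granted. green-code would need T20 (A7), but T20 is never granted. violet-code would need green-code (A5), but green-code is never granted.

teal-badge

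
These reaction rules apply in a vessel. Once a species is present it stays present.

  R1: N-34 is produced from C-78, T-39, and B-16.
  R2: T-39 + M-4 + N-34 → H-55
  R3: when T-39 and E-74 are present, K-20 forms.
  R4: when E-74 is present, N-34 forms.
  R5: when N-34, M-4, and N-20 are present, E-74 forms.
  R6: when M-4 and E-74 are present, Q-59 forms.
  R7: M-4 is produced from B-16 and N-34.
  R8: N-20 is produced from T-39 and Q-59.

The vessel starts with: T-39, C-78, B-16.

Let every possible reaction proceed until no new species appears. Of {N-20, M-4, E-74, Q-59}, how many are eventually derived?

1

C-78, T-39, and B-16 present → N-34 forms (R1).
B-16 and N-34 present → M-4 forms (R7).
N-20 would need T-39 and Q-59 (R8), but Q-59 never forms.
M-4: reached.
E-74 would need N-34, M-4, and N-20 (R5), but N-20 never forms.
Q-59 would need M-4 and E-74 (R6), but E-74 never forms.
Reached: M-4 — 1 of the 4.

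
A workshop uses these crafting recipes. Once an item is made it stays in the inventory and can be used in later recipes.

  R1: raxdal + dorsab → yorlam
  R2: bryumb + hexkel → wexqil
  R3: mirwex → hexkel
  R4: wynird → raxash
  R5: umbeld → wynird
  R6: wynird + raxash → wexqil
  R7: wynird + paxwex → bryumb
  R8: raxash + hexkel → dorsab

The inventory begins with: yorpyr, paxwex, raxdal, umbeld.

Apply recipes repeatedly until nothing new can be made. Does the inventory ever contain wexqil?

Yes

Using R5, umbeld makes wynird.
wynird → raxash (R4).
wynird + raxash → wexqil (R6).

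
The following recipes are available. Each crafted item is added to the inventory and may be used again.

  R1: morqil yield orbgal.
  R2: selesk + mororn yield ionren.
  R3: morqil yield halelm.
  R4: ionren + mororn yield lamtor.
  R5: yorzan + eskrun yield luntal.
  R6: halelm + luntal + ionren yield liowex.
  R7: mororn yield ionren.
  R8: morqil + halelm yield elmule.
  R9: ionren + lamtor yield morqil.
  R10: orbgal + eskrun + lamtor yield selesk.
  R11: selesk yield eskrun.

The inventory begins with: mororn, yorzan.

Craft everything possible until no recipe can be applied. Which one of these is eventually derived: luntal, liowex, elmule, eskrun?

elmule

Using R7, mororn makes ionren.
Using R4, ionren and mororn make lamtor.
Using R9, ionren and lamtor make morqil.
morqil → halelm (R3).
Using R8, morqil and halelm make elmule.
eskrun would need selesk (R11), but selesk is never obtained. luntal would need yorzan and eskrun (R5), but eskrun is never obtained. liowex would need halelm, luntal, and ionren (R6), but luntal is never obtained.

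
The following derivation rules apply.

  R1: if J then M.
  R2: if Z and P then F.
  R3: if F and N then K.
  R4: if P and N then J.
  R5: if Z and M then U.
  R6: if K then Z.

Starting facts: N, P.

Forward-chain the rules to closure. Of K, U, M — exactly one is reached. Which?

From P and N, R4 gives J.
From J, R1 gives M.
U would need Z and M (R5), but Z is never established. K would need F and N (R3), but F is never established.

M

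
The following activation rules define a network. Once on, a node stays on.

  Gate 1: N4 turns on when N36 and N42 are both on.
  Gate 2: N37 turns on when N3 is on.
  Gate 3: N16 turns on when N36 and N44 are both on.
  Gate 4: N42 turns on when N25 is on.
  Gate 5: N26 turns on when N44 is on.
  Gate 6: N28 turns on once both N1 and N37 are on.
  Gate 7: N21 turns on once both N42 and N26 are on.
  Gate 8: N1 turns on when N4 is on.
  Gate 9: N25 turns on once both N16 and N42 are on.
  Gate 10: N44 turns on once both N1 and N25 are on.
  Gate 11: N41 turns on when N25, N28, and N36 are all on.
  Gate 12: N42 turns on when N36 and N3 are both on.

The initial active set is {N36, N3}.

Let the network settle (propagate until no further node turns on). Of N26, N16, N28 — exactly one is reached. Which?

N28

Gate 12: N36 and N3 on → N42 on.
Gate 2: N3 on → N37 on.
N36 and N42 are on, so N4 turns on (Gate 1).
N4 is on, so N1 turns on (Gate 8).
N1 and N37 are on, so N28 turns on (Gate 6).
N16 would need N36 and N44 (Gate 3), but N44 never turns on. N26 would need N44 (Gate 5), but N44 never turns on.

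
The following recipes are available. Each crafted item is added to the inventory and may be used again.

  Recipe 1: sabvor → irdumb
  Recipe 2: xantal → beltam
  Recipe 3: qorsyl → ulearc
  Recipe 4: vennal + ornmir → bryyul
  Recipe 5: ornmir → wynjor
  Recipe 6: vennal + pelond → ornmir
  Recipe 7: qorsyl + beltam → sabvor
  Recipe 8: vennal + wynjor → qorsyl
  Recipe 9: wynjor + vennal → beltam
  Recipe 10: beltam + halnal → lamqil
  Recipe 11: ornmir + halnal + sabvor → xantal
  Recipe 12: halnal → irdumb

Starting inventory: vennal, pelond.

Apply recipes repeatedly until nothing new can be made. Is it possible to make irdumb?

Yes

vennal + pelond → ornmir (Recipe 6).
Using Recipe 5, ornmir makes wynjor.
vennal + wynjor → qorsyl (Recipe 8).
Using Recipe 9, wynjor and vennal make beltam.
qorsyl + beltam → sabvor (Recipe 7).
Using Recipe 1, sabvor makes irdumb.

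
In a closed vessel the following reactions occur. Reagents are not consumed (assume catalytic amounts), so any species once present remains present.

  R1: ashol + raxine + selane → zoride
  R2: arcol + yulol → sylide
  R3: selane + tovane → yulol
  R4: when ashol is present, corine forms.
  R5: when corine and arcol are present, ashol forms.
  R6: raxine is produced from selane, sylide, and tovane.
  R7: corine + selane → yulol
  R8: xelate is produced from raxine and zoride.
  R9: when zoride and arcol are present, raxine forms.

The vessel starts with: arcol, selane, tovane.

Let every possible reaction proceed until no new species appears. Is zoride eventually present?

No

zoride would need ashol, raxine, and selane (R1), but ashol never forms.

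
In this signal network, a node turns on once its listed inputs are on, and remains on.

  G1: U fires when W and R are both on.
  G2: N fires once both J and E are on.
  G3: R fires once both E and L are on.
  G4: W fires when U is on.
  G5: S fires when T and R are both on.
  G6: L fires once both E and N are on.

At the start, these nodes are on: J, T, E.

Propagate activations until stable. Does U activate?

No

U would need W and R (G1), but W never turns on.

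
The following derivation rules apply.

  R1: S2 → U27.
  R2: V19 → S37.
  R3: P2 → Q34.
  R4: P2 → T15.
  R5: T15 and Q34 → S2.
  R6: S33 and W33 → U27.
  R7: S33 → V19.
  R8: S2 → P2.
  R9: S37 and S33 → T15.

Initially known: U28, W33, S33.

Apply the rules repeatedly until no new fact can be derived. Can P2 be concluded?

P2 would need S2 (R8), but S2 is never established.

No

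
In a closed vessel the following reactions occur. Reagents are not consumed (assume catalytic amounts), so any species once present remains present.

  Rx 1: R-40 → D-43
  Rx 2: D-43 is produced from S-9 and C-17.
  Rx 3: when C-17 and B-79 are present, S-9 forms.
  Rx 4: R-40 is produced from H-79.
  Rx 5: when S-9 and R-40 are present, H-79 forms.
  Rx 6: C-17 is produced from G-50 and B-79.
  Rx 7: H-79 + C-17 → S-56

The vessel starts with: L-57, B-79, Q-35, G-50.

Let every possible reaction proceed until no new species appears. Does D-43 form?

G-50 and B-79 present → C-17 forms (Rx 6).
C-17 and B-79 present → S-9 forms (Rx 3).
S-9 and C-17 present → D-43 forms (Rx 2).

Yes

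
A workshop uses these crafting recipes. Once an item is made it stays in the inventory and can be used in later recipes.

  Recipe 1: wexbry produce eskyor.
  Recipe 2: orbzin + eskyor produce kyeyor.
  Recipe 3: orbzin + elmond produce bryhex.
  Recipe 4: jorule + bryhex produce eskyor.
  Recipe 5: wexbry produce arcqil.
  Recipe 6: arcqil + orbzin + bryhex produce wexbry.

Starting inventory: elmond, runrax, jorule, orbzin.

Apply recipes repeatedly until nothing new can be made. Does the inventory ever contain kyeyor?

Using Recipe 3, orbzin and elmond make bryhex.
Using Recipe 4, jorule and bryhex make eskyor.
Using Recipe 2, orbzin and eskyor make kyeyor.

Yes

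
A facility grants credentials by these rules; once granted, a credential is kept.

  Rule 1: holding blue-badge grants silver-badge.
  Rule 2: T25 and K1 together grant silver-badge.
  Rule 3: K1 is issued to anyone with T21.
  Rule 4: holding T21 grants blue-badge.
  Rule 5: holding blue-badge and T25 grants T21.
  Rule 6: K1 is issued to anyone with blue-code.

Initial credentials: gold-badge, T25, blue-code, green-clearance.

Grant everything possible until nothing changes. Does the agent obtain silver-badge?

Yes

Holding blue-code grants K1 (Rule 6).
Holding T25 and K1 grants silver-badge (Rule 2).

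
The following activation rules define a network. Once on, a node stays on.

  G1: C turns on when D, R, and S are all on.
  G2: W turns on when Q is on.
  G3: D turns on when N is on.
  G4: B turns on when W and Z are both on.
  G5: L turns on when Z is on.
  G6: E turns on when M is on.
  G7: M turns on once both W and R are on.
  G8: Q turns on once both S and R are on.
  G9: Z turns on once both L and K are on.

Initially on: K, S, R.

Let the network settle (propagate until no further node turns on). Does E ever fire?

Yes

S and R are on, so Q turns on (G8).
Q is on, so W turns on (G2).
G7: W and R on → M on.
M is on, so E turns on (G6).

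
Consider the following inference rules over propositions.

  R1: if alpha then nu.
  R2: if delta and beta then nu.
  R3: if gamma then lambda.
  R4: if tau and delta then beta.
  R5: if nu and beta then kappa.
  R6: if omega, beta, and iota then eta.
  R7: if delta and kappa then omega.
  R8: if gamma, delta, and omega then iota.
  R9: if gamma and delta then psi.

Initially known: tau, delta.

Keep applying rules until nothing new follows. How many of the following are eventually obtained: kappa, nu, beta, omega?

tau and delta hold, so beta follows (R4).
delta and beta hold, so nu follows (R2).
nu and beta hold, so kappa follows (R5).
From delta and kappa, R7 gives omega.
kappa: reached.
nu: reached.
beta: reached.
omega: reached.
All 4 are reached.

4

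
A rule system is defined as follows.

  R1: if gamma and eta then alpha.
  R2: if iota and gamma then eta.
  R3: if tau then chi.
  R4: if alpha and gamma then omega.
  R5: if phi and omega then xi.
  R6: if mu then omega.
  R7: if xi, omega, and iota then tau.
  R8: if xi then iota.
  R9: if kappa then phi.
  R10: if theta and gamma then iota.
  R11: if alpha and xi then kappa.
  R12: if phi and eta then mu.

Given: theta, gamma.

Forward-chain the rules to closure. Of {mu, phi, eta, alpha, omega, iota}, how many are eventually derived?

4

theta and gamma hold, so iota follows (R10).
iota and gamma hold, so eta follows (R2).
gamma and eta hold, so alpha follows (R1).
From alpha and gamma, R4 gives omega.
mu would need phi and eta (R12), but phi is never established.
phi would need kappa (R9), but kappa is never established.
eta: reached.
alpha: reached.
omega: reached.
iota: reached.
Reached: eta, alpha, omega, and iota — 4 of the 6.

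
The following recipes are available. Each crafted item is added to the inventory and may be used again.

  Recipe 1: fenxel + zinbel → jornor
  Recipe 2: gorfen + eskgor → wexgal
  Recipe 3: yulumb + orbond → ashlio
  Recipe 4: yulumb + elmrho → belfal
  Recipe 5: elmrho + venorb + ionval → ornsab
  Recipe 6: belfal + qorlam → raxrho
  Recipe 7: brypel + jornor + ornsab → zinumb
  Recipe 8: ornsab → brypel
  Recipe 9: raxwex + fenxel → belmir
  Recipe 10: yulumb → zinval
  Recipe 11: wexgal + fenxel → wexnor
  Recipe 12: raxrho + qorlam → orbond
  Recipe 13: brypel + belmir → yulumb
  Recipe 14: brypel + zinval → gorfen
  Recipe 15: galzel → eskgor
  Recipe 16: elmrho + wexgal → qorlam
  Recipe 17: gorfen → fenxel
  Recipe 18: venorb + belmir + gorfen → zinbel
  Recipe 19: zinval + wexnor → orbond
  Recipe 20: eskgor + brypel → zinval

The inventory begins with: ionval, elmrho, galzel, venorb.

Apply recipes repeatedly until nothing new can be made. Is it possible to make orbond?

Yes

elmrho + venorb + ionval → ornsab (Recipe 5).
Using Recipe 15, galzel makes eskgor.
Using Recipe 8, ornsab makes brypel.
Using Recipe 20, eskgor and brypel make zinval.
brypel + zinval → gorfen (Recipe 14).
gorfen + eskgor → wexgal (Recipe 2).
gorfen → fenxel (Recipe 17).
Using Recipe 11, wexgal and fenxel make wexnor.
Using Recipe 19, zinval and wexnor make orbond.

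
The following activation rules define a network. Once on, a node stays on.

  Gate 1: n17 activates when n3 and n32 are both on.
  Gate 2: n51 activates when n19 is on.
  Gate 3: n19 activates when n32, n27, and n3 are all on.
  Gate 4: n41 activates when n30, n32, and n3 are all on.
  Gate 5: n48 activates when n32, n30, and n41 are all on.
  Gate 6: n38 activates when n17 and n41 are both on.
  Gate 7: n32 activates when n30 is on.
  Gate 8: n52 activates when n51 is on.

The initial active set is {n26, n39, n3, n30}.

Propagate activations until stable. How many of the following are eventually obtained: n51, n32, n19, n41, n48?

3

Gate 7: n30 on → n32 on.
Gate 4: n30, n32, and n3 on → n41 on.
Gate 5: n32, n30, and n41 on → n48 on.
n51 would need n19 (Gate 2), but n19 never turns on.
n32: reached.
n19 would need n32, n27, and n3 (Gate 3), but n27 never turns on.
n41: reached.
n48: reached.
Reached: n32, n41, and n48 — 3 of the 5.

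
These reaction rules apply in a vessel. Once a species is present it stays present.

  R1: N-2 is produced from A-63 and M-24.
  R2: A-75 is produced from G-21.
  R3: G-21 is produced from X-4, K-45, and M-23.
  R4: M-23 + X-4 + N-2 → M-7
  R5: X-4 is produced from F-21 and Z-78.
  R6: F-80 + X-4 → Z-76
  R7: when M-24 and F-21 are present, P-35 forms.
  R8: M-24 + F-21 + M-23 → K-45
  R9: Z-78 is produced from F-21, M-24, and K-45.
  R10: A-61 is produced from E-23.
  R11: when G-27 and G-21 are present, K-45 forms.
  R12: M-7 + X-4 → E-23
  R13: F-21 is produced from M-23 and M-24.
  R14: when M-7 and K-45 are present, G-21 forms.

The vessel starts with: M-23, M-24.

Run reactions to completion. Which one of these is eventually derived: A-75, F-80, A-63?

A-75

M-23 and M-24 present → F-21 forms (R13).
M-24, F-21, and M-23 present → K-45 forms (R8).
F-21, M-24, and K-45 present → Z-78 forms (R9).
F-21 and Z-78 present → X-4 forms (R5).
X-4, K-45, and M-23 present → G-21 forms (R3).
G-21 present → A-75 forms (R2).
No rule produces A-63, and it is not given. No rule produces F-80, and it is not given.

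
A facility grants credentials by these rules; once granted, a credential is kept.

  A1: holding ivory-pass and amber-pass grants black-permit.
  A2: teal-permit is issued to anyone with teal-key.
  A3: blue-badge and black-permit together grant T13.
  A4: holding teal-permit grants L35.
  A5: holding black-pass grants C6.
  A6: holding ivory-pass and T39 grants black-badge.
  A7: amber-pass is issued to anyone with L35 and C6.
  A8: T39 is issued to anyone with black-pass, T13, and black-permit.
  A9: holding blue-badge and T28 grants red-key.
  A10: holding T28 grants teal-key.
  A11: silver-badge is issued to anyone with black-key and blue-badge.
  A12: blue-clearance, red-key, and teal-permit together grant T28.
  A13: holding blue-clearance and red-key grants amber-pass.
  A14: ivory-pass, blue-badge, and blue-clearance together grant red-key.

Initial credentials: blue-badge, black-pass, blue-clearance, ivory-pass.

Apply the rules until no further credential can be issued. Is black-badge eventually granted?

Yes

Holding ivory-pass, blue-badge, and blue-clearance grants red-key (A14).
Holding blue-clearance and red-key grants amber-pass (A13).
Holding ivory-pass and amber-pass grants black-permit (A1).
Holding blue-badge and black-permit grants T13 (A3).
Holding black-pass, T13, and black-permit grants T39 (A8).
Holding ivory-pass and T39 grants black-badge (A6).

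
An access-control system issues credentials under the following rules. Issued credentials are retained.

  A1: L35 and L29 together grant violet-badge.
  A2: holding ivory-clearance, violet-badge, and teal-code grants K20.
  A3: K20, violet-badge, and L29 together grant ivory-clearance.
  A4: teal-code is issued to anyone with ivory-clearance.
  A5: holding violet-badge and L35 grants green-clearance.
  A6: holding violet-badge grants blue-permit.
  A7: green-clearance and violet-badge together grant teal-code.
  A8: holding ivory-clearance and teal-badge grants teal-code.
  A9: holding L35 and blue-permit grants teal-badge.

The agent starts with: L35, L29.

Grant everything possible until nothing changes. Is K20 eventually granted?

K20 would need ivory-clearance, violet-badge, and teal-code (A2), but ivory-clearance is never granted.

No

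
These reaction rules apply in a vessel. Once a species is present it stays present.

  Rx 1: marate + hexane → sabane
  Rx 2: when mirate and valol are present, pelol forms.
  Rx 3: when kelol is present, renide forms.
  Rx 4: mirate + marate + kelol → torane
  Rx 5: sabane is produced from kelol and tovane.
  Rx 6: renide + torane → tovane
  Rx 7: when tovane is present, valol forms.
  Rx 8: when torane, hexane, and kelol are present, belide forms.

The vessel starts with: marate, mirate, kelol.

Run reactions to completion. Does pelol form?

mirate, marate, and kelol present → torane forms (Rx 4).
kelol present → renide forms (Rx 3).
renide and torane present → tovane forms (Rx 6).
tovane present → valol forms (Rx 7).
mirate and valol present → pelol forms (Rx 2).

Yes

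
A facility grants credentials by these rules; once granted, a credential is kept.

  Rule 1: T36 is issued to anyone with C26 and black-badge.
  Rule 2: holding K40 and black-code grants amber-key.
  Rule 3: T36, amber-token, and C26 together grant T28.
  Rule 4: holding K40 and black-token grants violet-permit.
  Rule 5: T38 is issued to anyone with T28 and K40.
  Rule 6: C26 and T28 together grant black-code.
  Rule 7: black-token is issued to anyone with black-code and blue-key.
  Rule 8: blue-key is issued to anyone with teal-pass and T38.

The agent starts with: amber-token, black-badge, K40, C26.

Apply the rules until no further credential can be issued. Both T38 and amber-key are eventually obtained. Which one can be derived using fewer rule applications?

T38: Holding C26 and black-badge grants T36 (Rule 1). Holding T36, amber-token, and C26 grants T28 (Rule 3). Holding T28 and K40 grants T38 (Rule 5). [3 rule applications]
amber-key: Holding C26 and black-badge grants T36 (Rule 1). Holding T36, amber-token, and C26 grants T28 (Rule 3). Holding C26 and T28 grants black-code (Rule 6). Holding K40 and black-code grants amber-key (Rule 2). [4 rule applications]
T38 needs fewer.

T38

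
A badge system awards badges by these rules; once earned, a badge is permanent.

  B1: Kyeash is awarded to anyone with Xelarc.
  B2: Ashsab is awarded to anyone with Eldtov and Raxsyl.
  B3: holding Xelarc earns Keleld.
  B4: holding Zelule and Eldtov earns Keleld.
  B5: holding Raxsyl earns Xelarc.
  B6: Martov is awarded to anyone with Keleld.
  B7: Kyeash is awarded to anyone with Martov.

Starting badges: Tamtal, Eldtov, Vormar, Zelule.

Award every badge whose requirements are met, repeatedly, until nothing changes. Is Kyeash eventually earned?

Yes

With Zelule and Eldtov, Keleld is earned (B4).
With Keleld, Martov is earned (B6).
With Martov, Kyeash is earned (B7).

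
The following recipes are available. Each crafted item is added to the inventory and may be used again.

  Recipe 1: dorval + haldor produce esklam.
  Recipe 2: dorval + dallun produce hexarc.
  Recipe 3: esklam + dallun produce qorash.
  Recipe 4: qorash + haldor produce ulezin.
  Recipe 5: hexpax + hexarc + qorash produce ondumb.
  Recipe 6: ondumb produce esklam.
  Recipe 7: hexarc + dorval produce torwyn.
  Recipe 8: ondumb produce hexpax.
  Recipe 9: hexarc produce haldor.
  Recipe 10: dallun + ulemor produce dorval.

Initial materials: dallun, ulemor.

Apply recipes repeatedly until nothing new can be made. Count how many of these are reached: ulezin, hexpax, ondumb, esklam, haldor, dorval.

Using Recipe 10, dallun and ulemor make dorval.
Using Recipe 2, dorval and dallun make hexarc.
hexarc → haldor (Recipe 9).
Using Recipe 1, dorval and haldor make esklam.
esklam + dallun → qorash (Recipe 3).
Using Recipe 4, qorash and haldor make ulezin.
ulezin: reached.
hexpax would need ondumb (Recipe 8), but ondumb is never obtained.
ondumb would need hexpax, hexarc, and qorash (Recipe 5), but hexpax is never obtained.
esklam: reached.
haldor: reached.
dorval: reached.
Reached: ulezin, esklam, haldor, and dorval — 4 of the 6.

4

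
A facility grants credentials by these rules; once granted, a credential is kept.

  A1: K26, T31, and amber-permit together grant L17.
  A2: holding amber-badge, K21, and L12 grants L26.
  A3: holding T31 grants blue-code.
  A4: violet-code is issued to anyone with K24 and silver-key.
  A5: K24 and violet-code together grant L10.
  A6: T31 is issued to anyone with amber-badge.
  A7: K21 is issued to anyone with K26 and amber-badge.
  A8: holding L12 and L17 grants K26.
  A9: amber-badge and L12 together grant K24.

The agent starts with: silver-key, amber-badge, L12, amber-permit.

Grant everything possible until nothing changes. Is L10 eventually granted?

Yes

Holding amber-badge and L12 grants K24 (A9).
Holding K24 and silver-key grants violet-code (A4).
Holding K24 and violet-code grants L10 (A5).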